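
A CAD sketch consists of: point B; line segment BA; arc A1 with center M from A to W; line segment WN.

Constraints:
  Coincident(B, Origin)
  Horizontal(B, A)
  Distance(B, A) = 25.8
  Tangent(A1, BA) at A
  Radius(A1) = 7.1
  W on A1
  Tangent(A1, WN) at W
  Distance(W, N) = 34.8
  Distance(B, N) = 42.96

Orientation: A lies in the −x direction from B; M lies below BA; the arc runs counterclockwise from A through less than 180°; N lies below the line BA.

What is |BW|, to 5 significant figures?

33.654

Checks: |MW| = 7.100 ✓; ∠(MW, WN) = 90.00° ✓; |WN| = 34.80 ✓; |BN| = 42.96 ✓.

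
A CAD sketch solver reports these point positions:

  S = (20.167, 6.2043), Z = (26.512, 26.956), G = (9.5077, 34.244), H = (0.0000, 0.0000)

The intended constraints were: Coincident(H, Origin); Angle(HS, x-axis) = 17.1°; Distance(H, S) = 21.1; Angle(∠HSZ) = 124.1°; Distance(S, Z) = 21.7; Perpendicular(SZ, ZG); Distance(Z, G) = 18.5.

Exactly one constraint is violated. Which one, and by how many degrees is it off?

Perpendicular(SZ, ZG) — off by 6.20°.

H = (0.00, 0.00) ✓; HS at 17.10° ✓; |HS| = 21.10 ✓; ∠HSZ = 124.1° ✓; |SZ| = 21.70 ✓; ∠(SZ, ZG) = 83.80° ✗; |ZG| = 18.50 ✓.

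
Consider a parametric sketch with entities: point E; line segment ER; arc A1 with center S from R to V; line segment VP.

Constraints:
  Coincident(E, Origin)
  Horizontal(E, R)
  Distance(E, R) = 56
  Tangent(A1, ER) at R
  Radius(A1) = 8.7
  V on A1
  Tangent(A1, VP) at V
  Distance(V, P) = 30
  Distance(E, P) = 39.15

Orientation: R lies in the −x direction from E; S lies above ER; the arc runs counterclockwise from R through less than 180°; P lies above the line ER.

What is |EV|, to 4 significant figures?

49.55

Checks: |SV| = 8.700 ✓; ∠(SV, VP) = 90.00° ✓; |VP| = 30.00 ✓; |EP| = 39.15 ✓.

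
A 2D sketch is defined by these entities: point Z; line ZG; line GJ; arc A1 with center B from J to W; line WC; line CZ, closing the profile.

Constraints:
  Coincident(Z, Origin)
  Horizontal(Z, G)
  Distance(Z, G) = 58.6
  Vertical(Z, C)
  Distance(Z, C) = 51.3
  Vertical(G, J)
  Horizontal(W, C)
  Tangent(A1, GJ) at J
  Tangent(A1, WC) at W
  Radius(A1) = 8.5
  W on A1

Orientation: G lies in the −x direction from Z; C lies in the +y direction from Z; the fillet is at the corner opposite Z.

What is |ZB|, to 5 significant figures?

65.893

Z and C share the same x with |ZC| = 51.3 and C on the +y side, so C = (0.0000, 51.300). The virtual corner opposite Z is at (-58.600, 51.300). Tangency of A1 to GJ means the radius BJ is perpendicular to GJ and A1 meets WC tangentially, so BW is at right angles to WC, with radius 8.5, so the center B sits 8.5 in from both sides at B = (-50.100, 42.800). Then |ZB| = |B − Z| = 65.893.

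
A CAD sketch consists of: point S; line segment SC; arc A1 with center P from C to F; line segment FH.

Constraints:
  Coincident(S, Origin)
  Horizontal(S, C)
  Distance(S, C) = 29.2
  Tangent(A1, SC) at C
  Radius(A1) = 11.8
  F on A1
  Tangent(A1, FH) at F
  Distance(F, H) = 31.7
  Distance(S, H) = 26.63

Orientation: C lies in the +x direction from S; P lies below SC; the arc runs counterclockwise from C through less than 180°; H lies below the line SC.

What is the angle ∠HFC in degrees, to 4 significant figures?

156.8°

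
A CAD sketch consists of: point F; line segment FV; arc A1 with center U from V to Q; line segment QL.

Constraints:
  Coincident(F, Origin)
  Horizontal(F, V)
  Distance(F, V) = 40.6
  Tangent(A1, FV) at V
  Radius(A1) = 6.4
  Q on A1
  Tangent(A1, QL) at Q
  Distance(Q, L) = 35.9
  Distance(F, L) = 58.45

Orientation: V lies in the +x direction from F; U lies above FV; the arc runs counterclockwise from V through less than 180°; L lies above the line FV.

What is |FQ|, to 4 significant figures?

47.50

Checks: |UQ| = 6.400 ✓; ∠(UQ, QL) = 90.00° ✓; |QL| = 35.90 ✓; |FL| = 58.45 ✓.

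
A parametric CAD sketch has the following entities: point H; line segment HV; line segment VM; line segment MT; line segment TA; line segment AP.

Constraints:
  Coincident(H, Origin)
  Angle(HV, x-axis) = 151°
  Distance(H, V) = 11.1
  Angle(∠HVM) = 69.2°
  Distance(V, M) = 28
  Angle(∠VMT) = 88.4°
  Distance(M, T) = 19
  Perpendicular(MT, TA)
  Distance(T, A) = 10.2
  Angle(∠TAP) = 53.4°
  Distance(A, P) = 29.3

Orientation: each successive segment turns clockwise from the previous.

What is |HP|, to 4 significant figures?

34.71

The perpendicularity gives TA at right angles to MT, so TA runs at -141.4°; with |TA| = 10.2, A = (15.56, 2.242). ∠TAP = 53.4° gives AP at 92.00° from the x-axis; with |AP| = 29.3, P = (14.54, 31.52). Then |HP| = |P − H| = 34.71.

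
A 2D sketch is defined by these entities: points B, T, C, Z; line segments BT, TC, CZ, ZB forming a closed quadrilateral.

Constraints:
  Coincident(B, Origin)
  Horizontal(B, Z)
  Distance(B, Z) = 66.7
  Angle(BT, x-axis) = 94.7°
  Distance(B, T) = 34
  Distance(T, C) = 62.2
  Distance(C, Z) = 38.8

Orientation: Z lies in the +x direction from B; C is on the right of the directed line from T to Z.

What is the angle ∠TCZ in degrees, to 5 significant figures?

97.168°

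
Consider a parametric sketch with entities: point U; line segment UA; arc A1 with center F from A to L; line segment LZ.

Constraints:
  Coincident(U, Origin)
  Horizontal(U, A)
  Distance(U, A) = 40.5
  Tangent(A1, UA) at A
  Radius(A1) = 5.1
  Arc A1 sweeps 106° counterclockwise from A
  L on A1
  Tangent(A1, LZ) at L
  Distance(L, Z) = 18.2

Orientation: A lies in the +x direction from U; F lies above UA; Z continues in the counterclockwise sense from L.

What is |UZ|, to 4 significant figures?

46.98

U is at the origin; UA is horizontal with |UA| = 40.5 and A on the +x side, so A = (40.50, 0.000). Tangency of A1 to UA means the radius FA is perpendicular to UA, so F = A + (0, 5.1) = (40.50, 5.100). On A1, A sits at bearing -90° from F; a 106° counterclockwise sweep puts L at bearing 16°, so L = F + 5.1·(cos 16°, sin 16°) = (45.40, 6.506). Since A1 is tangent to LZ there, FL ⟂ LZ, so LZ runs along (−sin 16°, cos 16°); with |LZ| = 18.2, Z = (40.39, 24.00). Then |UZ| = |Z − U| = 46.98.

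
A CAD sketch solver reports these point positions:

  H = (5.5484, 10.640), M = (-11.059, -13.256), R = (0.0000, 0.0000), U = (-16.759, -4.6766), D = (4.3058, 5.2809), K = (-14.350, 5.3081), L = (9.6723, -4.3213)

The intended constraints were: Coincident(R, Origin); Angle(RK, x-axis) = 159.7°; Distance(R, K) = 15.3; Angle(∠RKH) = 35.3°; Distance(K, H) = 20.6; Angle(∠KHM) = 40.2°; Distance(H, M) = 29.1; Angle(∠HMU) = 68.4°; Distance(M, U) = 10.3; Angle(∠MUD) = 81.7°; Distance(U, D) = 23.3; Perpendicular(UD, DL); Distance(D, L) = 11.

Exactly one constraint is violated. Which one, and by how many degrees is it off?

Perpendicular(UD, DL) — off by 3.90°.

R = (0.00, 0.00) ✓; RK at 159.7° ✓; |RK| = 15.30 ✓; ∠RKH = 35.30° ✓; |KH| = 20.60 ✓; ∠KHM = 40.20° ✓; |HM| = 29.10 ✓; ∠HMU = 68.40° ✓; |MU| = 10.30 ✓; ∠MUD = 81.70° ✓; |UD| = 23.30 ✓; ∠(UD, DL) = 86.10° ✗; |DL| = 11.00 ✓.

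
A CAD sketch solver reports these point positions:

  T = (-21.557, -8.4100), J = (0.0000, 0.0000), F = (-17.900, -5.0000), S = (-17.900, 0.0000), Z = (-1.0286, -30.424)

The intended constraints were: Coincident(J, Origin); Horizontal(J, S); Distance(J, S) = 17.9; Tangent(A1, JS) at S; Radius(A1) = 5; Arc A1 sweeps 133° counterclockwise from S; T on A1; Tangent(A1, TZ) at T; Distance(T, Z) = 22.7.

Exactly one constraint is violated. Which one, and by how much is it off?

Distance(T, Z) = 22.7 — off by 7.40.

J = (0.00, 0.00) ✓; J.y = 0.00, S.y = 0.00 ✓; |JS| = 17.90 ✓; ∠(FS, SJ) = 90.00° ✓; |FS| = 5.000 ✓; bearing(F→T) − bearing(F→S) = 133.0° ✓; |FT| = 5.000 ✓; ∠(FT, TZ) = 90.00° ✓; |TZ| = 30.10 ✗.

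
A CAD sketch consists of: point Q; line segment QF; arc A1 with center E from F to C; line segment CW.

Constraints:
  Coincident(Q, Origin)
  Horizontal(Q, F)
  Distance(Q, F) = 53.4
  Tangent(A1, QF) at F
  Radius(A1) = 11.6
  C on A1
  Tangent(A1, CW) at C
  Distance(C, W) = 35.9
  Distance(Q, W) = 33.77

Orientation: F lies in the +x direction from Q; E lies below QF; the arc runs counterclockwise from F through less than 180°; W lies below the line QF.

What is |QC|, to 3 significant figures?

45.6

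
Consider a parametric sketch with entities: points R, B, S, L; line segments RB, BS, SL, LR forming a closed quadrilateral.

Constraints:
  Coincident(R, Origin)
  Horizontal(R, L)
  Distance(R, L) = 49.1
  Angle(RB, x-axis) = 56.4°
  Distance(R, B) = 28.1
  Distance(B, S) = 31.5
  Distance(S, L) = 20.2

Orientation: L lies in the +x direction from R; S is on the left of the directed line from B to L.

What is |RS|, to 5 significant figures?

50.993

R is at the origin; R and L share the same y with |RL| = 49.1 and L in +x, so L = (49.1, 0). RB runs at 56.4° with |RB| = 28.1, so B = (15.550, 23.405). S is determined by |BS| = 31.5 and |SL| = 20.2 together: it lies at the intersection of circle(B, 31.5) and circle(L, 20.2). With |BL| = 40.907, the foot of the radical line on BL is 27.594 from B and the perpendicular offset is √(31.5² − 27.594²) = 15.192. Taking the left-of-BL solution: S = (46.874, 20.077).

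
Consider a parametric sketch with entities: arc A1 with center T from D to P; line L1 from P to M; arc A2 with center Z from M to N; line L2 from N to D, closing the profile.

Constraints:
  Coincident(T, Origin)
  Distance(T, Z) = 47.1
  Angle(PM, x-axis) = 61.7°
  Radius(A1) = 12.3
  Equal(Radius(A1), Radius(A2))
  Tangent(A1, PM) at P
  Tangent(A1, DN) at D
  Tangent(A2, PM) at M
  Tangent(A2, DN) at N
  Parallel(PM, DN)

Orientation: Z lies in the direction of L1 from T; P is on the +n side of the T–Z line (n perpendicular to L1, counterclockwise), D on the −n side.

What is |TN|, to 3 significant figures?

48.7

Tangency of A1 to both parallel lines with radius 12.3 puts P and D at T ± 12.3·n: P = (-10.8, 5.83), D = (10.8, -5.83). Equal radii place M and N the same way about Z: M = Z + 12.3·n = (11.5, 47.3), N = Z − 12.3·n = (33.2, 35.6). Then |TN| = |N − T| = 48.7.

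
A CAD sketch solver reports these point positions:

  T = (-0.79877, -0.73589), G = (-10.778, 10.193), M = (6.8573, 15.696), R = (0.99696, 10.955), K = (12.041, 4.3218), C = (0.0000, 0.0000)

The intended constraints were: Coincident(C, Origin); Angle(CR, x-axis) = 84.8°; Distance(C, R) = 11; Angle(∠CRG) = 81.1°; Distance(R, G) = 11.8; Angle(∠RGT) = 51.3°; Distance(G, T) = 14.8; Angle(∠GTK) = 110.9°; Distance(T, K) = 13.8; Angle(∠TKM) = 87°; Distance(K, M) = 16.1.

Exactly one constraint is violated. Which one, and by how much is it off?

Distance(K, M) = 16.1 — off by 3.60.

C = (0.00, 0.00) ✓; CR at 84.80° ✓; |CR| = 11.00 ✓; ∠CRG = 81.10° ✓; |RG| = 11.80 ✓; ∠RGT = 51.30° ✓; |GT| = 14.80 ✓; ∠GTK = 110.9° ✓; |TK| = 13.80 ✓; ∠TKM = 87.00° ✓; |KM| = 12.50 ✗.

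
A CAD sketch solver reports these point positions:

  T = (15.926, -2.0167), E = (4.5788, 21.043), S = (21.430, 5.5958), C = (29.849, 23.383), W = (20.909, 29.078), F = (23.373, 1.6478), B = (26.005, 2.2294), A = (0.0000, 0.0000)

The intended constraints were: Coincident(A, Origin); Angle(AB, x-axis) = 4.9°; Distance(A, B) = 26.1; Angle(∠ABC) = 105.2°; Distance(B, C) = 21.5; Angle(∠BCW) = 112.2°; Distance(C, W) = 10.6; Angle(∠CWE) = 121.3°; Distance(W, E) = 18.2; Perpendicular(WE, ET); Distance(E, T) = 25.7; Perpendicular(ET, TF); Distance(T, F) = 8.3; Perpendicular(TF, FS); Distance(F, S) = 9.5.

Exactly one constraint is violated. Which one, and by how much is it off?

Distance(F, S) = 9.5 — off by 5.10.

A = (0.00, 0.00) ✓; AB at 4.900° ✓; |AB| = 26.10 ✓; ∠ABC = 105.2° ✓; |BC| = 21.50 ✓; ∠BCW = 112.2° ✓; |CW| = 10.60 ✓; ∠CWE = 121.3° ✓; |WE| = 18.20 ✓; ∠(WE, ET) = 90.00° ✓; |ET| = 25.70 ✓; ∠(ET, TF) = 90.00° ✓; |TF| = 8.300 ✓; ∠(TF, FS) = 90.00° ✓; |FS| = 4.400 ✗.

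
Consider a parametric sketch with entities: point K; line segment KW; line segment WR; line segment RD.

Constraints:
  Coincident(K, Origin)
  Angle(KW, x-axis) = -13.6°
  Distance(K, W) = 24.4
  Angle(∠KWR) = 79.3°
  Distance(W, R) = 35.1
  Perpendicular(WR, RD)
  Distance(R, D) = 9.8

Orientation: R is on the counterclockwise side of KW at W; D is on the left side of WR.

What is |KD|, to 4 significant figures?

33.70

K is at the origin; KW runs at -13.6° with length 24.4, so W = 24.4·(cos -13.6°, sin -13.6°) = (23.72, -5.737). ∠KWR = 79.3°, so WR runs at -13.6° + (180° − 79.3°) = 87.10° from the x-axis; with |WR| = 35.1, R = W + 35.1·(cos 87.10°, sin 87.10°) = (25.49, 29.32). WR ⟂ RD; with |RD| = 9.8 on the left of WR, D = R + 9.8·(-0.9987, 0.05059) = (15.70, 29.81). Then |KD| = |D − K| = 33.70.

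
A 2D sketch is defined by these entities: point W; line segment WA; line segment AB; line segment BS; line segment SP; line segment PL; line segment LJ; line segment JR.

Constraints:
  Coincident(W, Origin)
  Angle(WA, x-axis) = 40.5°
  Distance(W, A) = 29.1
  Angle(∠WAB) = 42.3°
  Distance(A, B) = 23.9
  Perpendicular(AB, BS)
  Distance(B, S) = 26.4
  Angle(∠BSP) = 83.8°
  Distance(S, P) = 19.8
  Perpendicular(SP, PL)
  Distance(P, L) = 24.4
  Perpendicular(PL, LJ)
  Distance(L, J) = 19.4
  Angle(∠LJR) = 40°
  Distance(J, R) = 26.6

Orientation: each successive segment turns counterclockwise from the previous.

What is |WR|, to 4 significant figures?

17.70

PL ⟂ LJ, so LJ runs at -175.6°; with |LJ| = 19.4, J = (-4.063, 17.62). ∠LJR = 40.0° gives JR at -35.60° from the x-axis; with |JR| = 26.6, R = (17.57, 2.137). Then |WR| = |R − W| = 17.70.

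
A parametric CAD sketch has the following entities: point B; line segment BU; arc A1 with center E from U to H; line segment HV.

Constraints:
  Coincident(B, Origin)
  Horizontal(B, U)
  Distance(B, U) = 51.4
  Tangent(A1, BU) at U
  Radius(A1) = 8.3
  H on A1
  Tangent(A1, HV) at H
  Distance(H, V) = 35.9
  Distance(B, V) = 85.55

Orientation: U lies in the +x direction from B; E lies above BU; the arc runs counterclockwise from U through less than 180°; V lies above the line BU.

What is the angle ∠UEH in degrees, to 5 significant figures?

54.294°

Checks: B.y = 0.00, U.y = 0.00 ✓; |EH| = 8.300 ✓; ∠(EH, HV) = 90.00° ✓; |HV| = 35.90 ✓; |BV| = 85.55 ✓.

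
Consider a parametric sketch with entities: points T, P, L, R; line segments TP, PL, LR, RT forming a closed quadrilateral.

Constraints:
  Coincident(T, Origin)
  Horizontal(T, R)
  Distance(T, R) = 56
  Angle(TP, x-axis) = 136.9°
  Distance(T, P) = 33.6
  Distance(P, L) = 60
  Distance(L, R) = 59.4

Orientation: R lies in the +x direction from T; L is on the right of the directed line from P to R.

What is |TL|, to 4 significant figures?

29.90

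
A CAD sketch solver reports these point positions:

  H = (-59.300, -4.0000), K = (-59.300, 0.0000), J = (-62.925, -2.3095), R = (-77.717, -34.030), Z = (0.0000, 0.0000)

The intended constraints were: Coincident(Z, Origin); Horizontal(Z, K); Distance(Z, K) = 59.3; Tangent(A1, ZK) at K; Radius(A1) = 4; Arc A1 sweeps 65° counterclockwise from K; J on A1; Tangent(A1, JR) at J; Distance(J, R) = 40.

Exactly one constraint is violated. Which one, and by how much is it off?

Distance(J, R) = 40 — off by 5.00.

Z = (0.00, 0.00) ✓; Z.y = 0.00, K.y = 0.00 ✓; |ZK| = 59.30 ✓; ∠(HK, KZ) = 90.00° ✓; |HK| = 4.000 ✓; bearing(H→J) − bearing(H→K) = 65.00° ✓; |HJ| = 4.000 ✓; ∠(HJ, JR) = 90.00° ✓; |JR| = 35.00 ✗.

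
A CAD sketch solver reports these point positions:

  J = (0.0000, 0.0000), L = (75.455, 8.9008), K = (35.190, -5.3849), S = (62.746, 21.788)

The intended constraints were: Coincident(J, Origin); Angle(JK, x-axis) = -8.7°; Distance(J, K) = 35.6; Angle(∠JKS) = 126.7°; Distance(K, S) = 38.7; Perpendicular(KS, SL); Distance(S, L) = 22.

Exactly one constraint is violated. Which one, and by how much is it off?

Distance(S, L) = 22 — off by 3.90.

J = (0.00, 0.00) ✓; JK at -8.700° ✓; |JK| = 35.60 ✓; ∠JKS = 126.7° ✓; |KS| = 38.70 ✓; ∠(KS, SL) = 90.00° ✓; |SL| = 18.10 ✗.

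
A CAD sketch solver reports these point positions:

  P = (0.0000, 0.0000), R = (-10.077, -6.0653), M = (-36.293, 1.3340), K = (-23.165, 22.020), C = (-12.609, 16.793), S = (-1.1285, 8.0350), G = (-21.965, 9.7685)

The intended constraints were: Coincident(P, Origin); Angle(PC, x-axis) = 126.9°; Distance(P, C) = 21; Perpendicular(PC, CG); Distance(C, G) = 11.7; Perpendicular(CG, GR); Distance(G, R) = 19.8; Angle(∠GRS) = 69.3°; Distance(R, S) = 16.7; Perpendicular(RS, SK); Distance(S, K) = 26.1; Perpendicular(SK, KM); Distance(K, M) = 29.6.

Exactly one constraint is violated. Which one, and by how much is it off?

Distance(K, M) = 29.6 — off by 5.10.

P = (0.00, 0.00) ✓; PC at 126.9° ✓; |PC| = 21.00 ✓; ∠(PC, CG) = 90.00° ✓; |CG| = 11.70 ✓; ∠(CG, GR) = 90.00° ✓; |GR| = 19.80 ✓; ∠GRS = 69.30° ✓; |RS| = 16.70 ✓; ∠(RS, SK) = 90.00° ✓; |SK| = 26.10 ✓; ∠(SK, KM) = 90.00° ✓; |KM| = 24.50 ✗.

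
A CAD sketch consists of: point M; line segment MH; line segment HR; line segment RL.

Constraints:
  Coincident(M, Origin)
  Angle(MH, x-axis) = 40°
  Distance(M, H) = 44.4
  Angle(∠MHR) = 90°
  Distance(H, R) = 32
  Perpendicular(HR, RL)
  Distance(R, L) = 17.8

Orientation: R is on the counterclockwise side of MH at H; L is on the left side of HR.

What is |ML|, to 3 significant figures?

41.6

M is at the origin; MH runs at 40.0° with length 44.4, so H = 44.4·(cos 40.0°, sin 40.0°) = (34.0, 28.5). ∠MHR = 90.0°, so HR runs at 40.0° + (180° − 90.0°) = 130° from the x-axis; with |HR| = 32.0, R = H + 32.0·(cos 130°, sin 130°) = (13.4, 53.1). The perpendicularity gives RL at right angles to HR; with |RL| = 17.8 on the left of HR, L = R + 17.8·(-0.766, -0.643) = (-0.192, 41.6). Then |ML| = |L − M| = 41.6.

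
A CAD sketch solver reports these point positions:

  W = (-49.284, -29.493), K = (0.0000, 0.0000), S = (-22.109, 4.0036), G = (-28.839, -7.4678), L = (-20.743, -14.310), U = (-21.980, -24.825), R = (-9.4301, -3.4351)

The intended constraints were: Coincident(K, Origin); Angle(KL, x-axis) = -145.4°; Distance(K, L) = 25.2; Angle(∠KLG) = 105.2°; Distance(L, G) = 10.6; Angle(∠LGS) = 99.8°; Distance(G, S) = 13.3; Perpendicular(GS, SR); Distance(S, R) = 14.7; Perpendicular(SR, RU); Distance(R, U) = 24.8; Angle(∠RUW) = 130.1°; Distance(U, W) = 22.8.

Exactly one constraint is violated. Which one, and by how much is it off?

Distance(U, W) = 22.8 — off by 4.90.

K = (0.00, 0.00) ✓; KL at -145.4° ✓; |KL| = 25.20 ✓; ∠KLG = 105.2° ✓; |LG| = 10.60 ✓; ∠LGS = 99.80° ✓; |GS| = 13.30 ✓; ∠(GS, SR) = 90.00° ✓; |SR| = 14.70 ✓; ∠(SR, RU) = 90.00° ✓; |RU| = 24.80 ✓; ∠RUW = 130.1° ✓; |UW| = 27.70 ✗.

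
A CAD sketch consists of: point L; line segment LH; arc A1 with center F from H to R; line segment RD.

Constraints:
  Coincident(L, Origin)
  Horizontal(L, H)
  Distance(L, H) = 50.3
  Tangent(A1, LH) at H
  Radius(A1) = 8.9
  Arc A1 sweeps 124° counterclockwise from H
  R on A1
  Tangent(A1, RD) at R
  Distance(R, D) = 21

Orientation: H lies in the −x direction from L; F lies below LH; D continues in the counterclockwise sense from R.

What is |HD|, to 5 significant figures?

31.590

L is at the origin; LH is horizontal with |LH| = 50.3 and H on the −x side, so H = (-50.300, 0.0000). Tangency of A1 to LH means the radius FH is perpendicular to LH, so F = H + (0, -8.9) = (-50.300, -8.9000). On A1, H sits at bearing 90° from F; a 124° counterclockwise sweep puts R at bearing 214°, so R = F + 8.9·(cos 214°, sin 214°) = (-57.678, -13.877). Since A1 is tangent to RD there, FR ⟂ RD, so RD runs along (−sin 214°, cos 214°); with |RD| = 21.0, D = (-45.935, -31.287). Then |HD| = |D − H| = 31.590.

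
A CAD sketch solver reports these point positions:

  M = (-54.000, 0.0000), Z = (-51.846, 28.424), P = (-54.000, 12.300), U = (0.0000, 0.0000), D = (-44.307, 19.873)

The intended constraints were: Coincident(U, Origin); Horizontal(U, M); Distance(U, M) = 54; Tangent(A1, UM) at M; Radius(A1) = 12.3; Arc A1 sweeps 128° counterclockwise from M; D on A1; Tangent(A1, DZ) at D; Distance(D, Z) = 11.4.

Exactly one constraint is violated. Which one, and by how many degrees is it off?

Tangent(A1, DZ) at D — off by 3.40°.

U = (0.00, 0.00) ✓; U.y = 0.00, M.y = 0.00 ✓; |UM| = 54.00 ✓; ∠(PM, MU) = 90.00° ✓; |PM| = 12.30 ✓; bearing(P→D) − bearing(P→M) = 128.0° ✓; |PD| = 12.30 ✓; ∠(PD, DZ) = 86.60° ✗; |DZ| = 11.40 ✓.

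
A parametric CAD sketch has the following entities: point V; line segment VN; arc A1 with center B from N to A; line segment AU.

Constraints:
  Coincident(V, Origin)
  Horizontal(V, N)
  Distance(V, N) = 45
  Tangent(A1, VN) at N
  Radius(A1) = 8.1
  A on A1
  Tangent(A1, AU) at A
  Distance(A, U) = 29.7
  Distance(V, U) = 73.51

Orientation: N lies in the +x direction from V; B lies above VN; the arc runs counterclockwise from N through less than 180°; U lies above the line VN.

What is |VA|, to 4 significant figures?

52.03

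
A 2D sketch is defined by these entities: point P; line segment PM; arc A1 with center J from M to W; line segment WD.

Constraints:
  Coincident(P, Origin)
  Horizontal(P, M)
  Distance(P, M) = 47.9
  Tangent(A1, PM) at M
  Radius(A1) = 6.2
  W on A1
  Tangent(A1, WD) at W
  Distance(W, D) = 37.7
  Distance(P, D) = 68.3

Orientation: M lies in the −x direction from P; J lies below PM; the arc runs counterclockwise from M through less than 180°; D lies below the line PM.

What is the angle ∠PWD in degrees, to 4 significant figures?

93.84°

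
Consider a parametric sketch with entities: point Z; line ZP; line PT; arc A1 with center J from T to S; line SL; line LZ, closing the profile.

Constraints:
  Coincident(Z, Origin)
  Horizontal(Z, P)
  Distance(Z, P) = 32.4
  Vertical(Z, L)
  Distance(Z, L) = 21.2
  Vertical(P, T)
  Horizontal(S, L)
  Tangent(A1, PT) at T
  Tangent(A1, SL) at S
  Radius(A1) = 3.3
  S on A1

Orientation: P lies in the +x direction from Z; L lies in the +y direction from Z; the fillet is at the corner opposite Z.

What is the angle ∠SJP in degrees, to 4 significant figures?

169.6°

Z is at the origin; ZP is horizontal with |ZP| = 32.4 and P on the +x side, so P = (32.40, 0.000). ZL is vertical with |ZL| = 21.2 and L on the +y side, so L = (0.000, 21.20). The virtual corner opposite Z is at (32.40, 21.20). Tangency of A1 to PT means the radius JT is perpendicular to PT and since A1 is tangent to SL there, JS ⟂ SL, with radius 3.3, so the center J sits 3.3 in from both sides at J = (29.10, 17.90). That places the tangent points at T = (32.40, 17.90) on PT and S = (29.10, 21.20) on SL. Then cos ∠SJP = JS·JP / (|JS||JP|), giving 169.6°.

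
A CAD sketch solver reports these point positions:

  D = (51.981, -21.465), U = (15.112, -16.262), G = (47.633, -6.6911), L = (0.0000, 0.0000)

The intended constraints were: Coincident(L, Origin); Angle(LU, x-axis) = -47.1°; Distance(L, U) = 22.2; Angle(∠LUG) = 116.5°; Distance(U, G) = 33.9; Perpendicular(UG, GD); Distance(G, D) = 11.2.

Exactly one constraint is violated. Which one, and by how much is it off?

Distance(G, D) = 11.2 — off by 4.20.

L = (0.00, 0.00) ✓; LU at -47.10° ✓; |LU| = 22.20 ✓; ∠LUG = 116.5° ✓; |UG| = 33.90 ✓; ∠(UG, GD) = 90.00° ✓; |GD| = 15.40 ✗.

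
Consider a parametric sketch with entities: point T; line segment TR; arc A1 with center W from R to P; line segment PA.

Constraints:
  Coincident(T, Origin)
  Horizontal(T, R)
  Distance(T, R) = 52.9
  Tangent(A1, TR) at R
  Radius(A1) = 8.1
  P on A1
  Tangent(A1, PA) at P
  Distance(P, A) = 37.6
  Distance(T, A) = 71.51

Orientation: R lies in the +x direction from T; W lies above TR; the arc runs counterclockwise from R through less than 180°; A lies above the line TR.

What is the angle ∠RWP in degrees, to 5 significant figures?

100.08°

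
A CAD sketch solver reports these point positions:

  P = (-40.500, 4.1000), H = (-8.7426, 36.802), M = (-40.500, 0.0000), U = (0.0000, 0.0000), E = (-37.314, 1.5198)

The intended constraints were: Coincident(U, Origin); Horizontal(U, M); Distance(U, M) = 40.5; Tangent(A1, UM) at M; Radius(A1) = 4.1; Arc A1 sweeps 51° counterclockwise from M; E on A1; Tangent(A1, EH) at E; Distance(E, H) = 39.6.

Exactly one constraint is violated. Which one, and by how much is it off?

Distance(E, H) = 39.6 — off by 5.80.

U = (0.00, 0.00) ✓; U.y = 0.00, M.y = 0.00 ✓; |UM| = 40.50 ✓; ∠(PM, MU) = 90.00° ✓; |PM| = 4.100 ✓; bearing(P→E) − bearing(P→M) = 51.00° ✓; |PE| = 4.100 ✓; ∠(PE, EH) = 90.00° ✓; |EH| = 45.40 ✗.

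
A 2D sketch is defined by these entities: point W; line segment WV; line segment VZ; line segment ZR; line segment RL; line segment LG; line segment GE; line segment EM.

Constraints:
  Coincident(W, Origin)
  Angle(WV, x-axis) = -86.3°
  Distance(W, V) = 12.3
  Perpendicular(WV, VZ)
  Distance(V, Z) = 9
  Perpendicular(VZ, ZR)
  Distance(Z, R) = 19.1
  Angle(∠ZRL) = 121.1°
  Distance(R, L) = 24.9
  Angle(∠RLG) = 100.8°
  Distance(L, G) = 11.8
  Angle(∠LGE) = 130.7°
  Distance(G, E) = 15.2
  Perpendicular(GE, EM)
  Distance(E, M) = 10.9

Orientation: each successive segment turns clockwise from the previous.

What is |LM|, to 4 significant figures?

22.98

W is at the origin; WV runs at -86.3° with length 12.3, so V = (0.7937, -12.27). WV is perpendicular to VZ, so VZ runs at -176.3°; with |VZ| = 9.0, Z = (-8.187, -12.86). The perpendicularity gives ZR at right angles to VZ, so ZR runs at 93.70°; with |ZR| = 19.1, R = (-9.420, 6.205). ∠ZRL = 121.1° gives RL at 34.80° from the x-axis; with |RL| = 24.9, L = (11.03, 20.42). ∠RLG = 100.8° gives LG at -44.40° from the x-axis; with |LG| = 11.8, G = (19.46, 12.16). ∠LGE = 130.7° gives GE at -93.70° from the x-axis; with |GE| = 15.2, E = (18.48, -3.009). GE is perpendicular to EM, so EM runs at 176.3°; with |EM| = 10.9, M = (7.599, -2.305). Then |LM| = |M − L| = 22.98.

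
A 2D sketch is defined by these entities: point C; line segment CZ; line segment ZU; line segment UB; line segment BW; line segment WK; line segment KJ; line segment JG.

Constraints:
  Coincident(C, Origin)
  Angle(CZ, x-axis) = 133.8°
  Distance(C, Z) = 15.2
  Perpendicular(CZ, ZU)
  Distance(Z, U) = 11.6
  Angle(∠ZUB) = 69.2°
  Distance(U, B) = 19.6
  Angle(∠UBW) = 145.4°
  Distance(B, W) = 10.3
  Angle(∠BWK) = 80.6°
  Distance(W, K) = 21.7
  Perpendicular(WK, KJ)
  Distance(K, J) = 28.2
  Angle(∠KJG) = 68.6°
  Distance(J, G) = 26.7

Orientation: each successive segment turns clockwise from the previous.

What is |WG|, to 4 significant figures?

18.73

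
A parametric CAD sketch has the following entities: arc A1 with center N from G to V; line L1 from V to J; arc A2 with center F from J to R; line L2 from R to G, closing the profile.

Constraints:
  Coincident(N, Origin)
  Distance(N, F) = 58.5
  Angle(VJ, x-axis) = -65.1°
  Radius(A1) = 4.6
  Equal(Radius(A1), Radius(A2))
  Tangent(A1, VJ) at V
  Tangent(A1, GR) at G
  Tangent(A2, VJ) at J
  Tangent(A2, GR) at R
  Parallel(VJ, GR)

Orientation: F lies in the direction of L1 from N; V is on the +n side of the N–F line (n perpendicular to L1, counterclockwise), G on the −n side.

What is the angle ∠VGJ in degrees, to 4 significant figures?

81.06°

The slot axis is L1's direction at -65.1°, so u = (cos -65.1°, sin -65.1°) = (0.4210, -0.9070) and n = (−sin -65.1°, cos -65.1°) = (0.9070, 0.4210). N is at the origin and F lies 58.5 along u from N, so F = 58.5·u = (24.63, -53.06). Tangency of A1 to both parallel lines with radius 4.6 puts V and G at N ± 4.6·n: V = (4.172, 1.937), G = (-4.172, -1.937). Equal radii place J and R the same way about F: J = F + 4.6·n = (28.80, -51.13), R = F − 4.6·n = (20.46, -55.00). Then cos ∠VGJ = GV·GJ / (|GV||GJ|), giving 81.06°.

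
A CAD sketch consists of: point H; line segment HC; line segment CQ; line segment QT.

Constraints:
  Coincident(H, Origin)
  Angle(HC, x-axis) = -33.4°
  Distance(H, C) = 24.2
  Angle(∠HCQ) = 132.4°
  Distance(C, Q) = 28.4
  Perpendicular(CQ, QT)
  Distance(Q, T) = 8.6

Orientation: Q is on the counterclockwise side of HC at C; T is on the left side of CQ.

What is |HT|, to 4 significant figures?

45.67

∠HCQ = 132.4°, so CQ runs at -33.4° + (180° − 132.4°) = 14.20° from the x-axis; with |CQ| = 28.4, Q = C + 28.4·(cos 14.20°, sin 14.20°) = (47.74, -6.355). The perpendicularity gives QT at right angles to CQ; with |QT| = 8.6 on the left of CQ, T = Q + 8.6·(-0.2453, 0.9694) = (45.63, 1.982). Then |HT| = |T − H| = 45.67.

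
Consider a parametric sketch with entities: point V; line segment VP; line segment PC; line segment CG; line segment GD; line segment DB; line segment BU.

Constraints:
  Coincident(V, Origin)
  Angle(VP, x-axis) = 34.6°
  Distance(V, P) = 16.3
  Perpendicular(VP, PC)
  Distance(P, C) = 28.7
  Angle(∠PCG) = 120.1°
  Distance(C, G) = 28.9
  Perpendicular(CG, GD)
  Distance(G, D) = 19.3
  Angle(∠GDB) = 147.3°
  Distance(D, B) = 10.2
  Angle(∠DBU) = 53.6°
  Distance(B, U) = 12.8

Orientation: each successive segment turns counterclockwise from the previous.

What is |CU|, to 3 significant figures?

24.7

V is at the origin; VP runs at 34.6° with length 16.3, so P = (13.4, 9.26). The perpendicularity gives PC at right angles to VP, so PC runs at 125°; with |PC| = 28.7, C = (-2.88, 32.9). ∠PCG = 120.1° gives CG at -176° from the x-axis; with |CG| = 28.9, G = (-31.7, 30.6). CG is perpendicular to GD, so GD runs at -85.5°; with |GD| = 19.3, D = (-30.2, 11.4). ∠GDB = 147.3° gives DB at -52.8° from the x-axis; with |DB| = 10.2, B = (-24.0, 3.25). ∠DBU = 53.6° gives BU at 73.6° from the x-axis; with |BU| = 12.8, U = (-20.4, 15.5). Then |CU| = |U − C| = 24.7.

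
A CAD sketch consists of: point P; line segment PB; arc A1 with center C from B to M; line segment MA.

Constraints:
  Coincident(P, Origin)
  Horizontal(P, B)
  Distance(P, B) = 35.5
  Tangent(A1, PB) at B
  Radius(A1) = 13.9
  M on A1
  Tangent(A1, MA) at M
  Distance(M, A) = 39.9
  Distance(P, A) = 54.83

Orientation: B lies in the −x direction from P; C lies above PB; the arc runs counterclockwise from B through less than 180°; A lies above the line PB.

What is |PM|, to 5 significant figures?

24.965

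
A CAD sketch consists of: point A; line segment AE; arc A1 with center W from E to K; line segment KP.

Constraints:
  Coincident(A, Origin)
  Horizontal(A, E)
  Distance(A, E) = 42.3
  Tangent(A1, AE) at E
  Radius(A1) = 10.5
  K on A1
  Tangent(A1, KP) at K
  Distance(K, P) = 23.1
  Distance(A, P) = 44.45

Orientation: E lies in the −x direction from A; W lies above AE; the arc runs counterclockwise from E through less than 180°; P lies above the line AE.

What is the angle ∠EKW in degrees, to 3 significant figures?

47.2°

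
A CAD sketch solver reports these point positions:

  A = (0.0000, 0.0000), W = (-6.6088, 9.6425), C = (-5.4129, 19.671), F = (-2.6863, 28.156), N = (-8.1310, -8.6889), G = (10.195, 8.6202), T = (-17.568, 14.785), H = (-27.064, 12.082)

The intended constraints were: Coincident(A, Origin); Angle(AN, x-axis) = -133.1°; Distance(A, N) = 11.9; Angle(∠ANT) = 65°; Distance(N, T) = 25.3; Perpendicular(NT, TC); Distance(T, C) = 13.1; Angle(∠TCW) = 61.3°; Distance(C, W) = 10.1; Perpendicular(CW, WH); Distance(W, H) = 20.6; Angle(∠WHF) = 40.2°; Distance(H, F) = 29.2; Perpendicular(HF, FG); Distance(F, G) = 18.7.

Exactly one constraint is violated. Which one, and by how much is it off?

Distance(F, G) = 18.7 — off by 4.70.

A = (0.00, 0.00) ✓; AN at -133.1° ✓; |AN| = 11.90 ✓; ∠ANT = 65.00° ✓; |NT| = 25.30 ✓; ∠(NT, TC) = 90.00° ✓; |TC| = 13.10 ✓; ∠TCW = 61.30° ✓; |CW| = 10.10 ✓; ∠(CW, WH) = 90.00° ✓; |WH| = 20.60 ✓; ∠WHF = 40.20° ✓; |HF| = 29.20 ✓; ∠(HF, FG) = 90.00° ✓; |FG| = 23.40 ✗.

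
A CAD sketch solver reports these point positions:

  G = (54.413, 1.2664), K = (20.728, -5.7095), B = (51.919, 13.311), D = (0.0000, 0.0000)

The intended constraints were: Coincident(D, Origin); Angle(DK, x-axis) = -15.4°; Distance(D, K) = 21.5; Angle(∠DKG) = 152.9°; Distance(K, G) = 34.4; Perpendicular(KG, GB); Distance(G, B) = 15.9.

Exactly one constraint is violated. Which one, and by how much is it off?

Distance(G, B) = 15.9 — off by 3.60.

D = (0.00, 0.00) ✓; DK at -15.40° ✓; |DK| = 21.50 ✓; ∠DKG = 152.9° ✓; |KG| = 34.40 ✓; ∠(KG, GB) = 90.00° ✓; |GB| = 12.30 ✗.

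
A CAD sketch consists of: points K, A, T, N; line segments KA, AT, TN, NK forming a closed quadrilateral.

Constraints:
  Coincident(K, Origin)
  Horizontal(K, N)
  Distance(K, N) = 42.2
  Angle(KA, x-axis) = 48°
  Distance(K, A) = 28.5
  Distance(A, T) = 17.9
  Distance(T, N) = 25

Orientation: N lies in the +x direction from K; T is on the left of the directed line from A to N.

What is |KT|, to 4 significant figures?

44.05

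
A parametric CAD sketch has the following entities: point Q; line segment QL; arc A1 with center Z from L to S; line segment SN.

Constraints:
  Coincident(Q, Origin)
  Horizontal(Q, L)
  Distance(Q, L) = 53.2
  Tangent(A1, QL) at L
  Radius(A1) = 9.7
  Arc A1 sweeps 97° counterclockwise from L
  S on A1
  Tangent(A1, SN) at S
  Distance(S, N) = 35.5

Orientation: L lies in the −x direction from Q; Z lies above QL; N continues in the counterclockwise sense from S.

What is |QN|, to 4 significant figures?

66.49

Q is at the origin; Q and L share the same y with |QL| = 53.2 and L on the −x side, so L = (-53.20, 0.000). Since A1 is tangent to QL there, ZL ⟂ QL, so Z = L + (0, 9.7) = (-53.20, 9.700). On A1, L sits at bearing -90° from Z; a 97° counterclockwise sweep puts S at bearing 7°, so S = Z + 9.7·(cos 7°, sin 7°) = (-43.57, 10.88). A1 meets SN tangentially, so ZS is at right angles to SN, so SN runs along (−sin 7°, cos 7°); with |SN| = 35.5, N = (-47.90, 46.12). Then |QN| = |N − Q| = 66.49.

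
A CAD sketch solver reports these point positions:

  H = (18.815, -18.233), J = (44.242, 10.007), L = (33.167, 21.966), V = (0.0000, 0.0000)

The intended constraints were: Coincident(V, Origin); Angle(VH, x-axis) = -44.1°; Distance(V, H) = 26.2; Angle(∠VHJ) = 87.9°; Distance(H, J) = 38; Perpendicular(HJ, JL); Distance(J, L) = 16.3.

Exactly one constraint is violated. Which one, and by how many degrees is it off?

Perpendicular(HJ, JL) — off by 5.20°.

V = (0.00, 0.00) ✓; VH at -44.10° ✓; |VH| = 26.20 ✓; ∠VHJ = 87.90° ✓; |HJ| = 38.00 ✓; ∠(HJ, JL) = 84.80° ✗; |JL| = 16.30 ✓.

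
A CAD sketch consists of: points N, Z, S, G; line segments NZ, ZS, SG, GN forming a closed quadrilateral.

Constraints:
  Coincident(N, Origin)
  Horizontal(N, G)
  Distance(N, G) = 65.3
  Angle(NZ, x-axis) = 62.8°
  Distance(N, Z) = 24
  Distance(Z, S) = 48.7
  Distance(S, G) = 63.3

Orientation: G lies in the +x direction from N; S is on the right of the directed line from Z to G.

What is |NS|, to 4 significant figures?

28.47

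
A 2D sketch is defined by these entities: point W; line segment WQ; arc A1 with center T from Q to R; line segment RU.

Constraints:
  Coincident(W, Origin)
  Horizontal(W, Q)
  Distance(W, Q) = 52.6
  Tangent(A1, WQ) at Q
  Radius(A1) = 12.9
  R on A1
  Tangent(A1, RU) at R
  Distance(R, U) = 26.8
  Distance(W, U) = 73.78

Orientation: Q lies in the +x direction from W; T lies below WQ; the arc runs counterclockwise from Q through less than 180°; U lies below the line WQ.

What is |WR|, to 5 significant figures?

48.150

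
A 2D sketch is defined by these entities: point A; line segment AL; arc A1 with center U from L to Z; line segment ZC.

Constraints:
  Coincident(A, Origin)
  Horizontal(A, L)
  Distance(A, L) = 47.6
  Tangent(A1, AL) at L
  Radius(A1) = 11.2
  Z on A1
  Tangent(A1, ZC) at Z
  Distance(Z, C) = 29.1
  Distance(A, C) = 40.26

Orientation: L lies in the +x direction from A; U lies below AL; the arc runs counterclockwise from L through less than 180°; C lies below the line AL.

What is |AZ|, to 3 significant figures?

38.1

A is at the origin; A and L share the same y with |AL| = 47.6 and L on the +x side, so L = (47.6, 0.00). The tangent condition forces UL to be normal to AL, so U = L + (0, -11.2) = (47.6, -11.2). Since UZ ⟂ ZC (tangency), |UC| = √(11.2² + 29.1²) = 31.2 regardless of where Z sits on A1. So C lies on both circle(A, 40.26) and circle(U, 31.2); the below-AL intersection is C = (24.4, -32.0). Z is the foot of the tangent from C: Z = (37.6, -6.11).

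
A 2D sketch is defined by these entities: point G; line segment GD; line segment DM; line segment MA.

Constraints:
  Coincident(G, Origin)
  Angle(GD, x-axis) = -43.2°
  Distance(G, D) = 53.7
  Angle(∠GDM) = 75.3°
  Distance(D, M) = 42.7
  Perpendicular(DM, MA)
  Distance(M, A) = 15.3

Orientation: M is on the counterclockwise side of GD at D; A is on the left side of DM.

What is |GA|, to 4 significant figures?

46.78

∠GDM = 75.3°, so DM runs at -43.2° + (180° − 75.3°) = 61.50° from the x-axis; with |DM| = 42.7, M = D + 42.7·(cos 61.50°, sin 61.50°) = (59.52, 0.7653). The perpendicularity gives MA at right angles to DM; with |MA| = 15.3 on the left of DM, A = M + 15.3·(-0.8788, 0.4772) = (46.07, 8.066). Then |GA| = |A − G| = 46.78.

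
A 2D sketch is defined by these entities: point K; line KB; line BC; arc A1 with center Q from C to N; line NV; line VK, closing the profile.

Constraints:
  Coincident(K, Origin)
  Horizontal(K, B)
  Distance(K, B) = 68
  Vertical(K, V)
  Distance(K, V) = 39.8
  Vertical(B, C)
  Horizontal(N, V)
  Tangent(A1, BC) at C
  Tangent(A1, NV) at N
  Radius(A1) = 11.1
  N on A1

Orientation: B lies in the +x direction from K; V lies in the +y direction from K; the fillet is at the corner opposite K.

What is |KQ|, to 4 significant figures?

63.73

KV is vertical with |KV| = 39.8 and V on the +y side, so V = (0.000, 39.80). The virtual corner opposite K is at (68.00, 39.80). Since A1 is tangent to BC there, QC ⟂ BC and tangency of A1 to NV means the radius QN is perpendicular to NV, with radius 11.1, so the center Q sits 11.1 in from both sides at Q = (56.90, 28.70). Then |KQ| = |Q − K| = 63.73.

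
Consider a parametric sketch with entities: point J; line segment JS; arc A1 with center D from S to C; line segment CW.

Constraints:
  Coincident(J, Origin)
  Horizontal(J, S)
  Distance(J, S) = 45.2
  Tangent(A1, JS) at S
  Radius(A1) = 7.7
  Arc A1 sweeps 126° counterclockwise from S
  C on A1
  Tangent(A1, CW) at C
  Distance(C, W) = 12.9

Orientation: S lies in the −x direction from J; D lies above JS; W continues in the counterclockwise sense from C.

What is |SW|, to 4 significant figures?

22.70

On A1, S sits at bearing -90° from D; a 126° counterclockwise sweep puts C at bearing 36°, so C = D + 7.7·(cos 36°, sin 36°) = (-38.97, 12.23). Since A1 is tangent to CW there, DC ⟂ CW, so CW runs along (−sin 36°, cos 36°); with |CW| = 12.9, W = (-46.55, 22.66). Then |SW| = |W − S| = 22.70.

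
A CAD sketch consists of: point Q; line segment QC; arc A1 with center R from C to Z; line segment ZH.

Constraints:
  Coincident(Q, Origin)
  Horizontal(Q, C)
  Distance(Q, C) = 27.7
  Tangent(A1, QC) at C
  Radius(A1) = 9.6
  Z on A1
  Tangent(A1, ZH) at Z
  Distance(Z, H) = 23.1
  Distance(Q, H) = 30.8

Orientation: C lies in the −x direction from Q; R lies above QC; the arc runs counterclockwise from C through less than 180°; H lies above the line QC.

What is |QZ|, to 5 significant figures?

19.719

Q is at the origin; QC is horizontal with |QC| = 27.7 and C on the −x side, so C = (-27.700, 0.0000). Tangency of A1 to QC means the radius RC is perpendicular to QC, so R = C + (0, 9.6) = (-27.700, 9.6000). Since RZ ⟂ ZH (tangency), |RH| = √(9.6² + 23.1²) = 25.015 regardless of where Z sits on A1. So H lies on both circle(Q, 30.8) and circle(R, 25.015); the above-QC intersection is H = (-11.429, 28.601). Z is the foot of the tangent from H: Z = (-18.570, 6.6323).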